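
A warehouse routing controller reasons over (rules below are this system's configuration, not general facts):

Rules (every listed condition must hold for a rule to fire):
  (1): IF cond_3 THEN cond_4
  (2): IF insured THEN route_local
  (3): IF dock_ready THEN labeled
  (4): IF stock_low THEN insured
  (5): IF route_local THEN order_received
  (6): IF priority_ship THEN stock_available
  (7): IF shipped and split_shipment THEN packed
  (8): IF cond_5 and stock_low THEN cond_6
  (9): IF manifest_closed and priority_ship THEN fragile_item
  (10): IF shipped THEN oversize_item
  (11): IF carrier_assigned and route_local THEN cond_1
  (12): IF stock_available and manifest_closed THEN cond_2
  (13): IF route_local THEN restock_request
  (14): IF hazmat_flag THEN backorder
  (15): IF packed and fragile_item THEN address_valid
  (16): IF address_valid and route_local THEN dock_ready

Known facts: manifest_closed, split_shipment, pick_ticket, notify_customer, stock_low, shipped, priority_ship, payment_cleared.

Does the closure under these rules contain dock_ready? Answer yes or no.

yes

[1] (4) [IF stock_low THEN insured]; (6) [IF priority_ship THEN stock_available]; (7) [IF shipped and split_shipment THEN packed]; (9) [IF manifest_closed and priority_ship THEN fragile_item]; (10) [IF shipped THEN oversize_item]. ⇒ new: insured, stock_available, packed, fragile_item, oversize_item.
[2] (2) [IF insured THEN route_local]; (12) [IF stock_available and manifest_closed THEN cond_2]; (15) [IF packed and fragile_item THEN address_valid]. ⇒ new: route_local, cond_2, address_valid.
[3] (5) [IF route_local THEN order_received]; (13) [IF route_local THEN restock_request]; (16) [IF address_valid and route_local THEN dock_ready]. ⇒ new: order_received, restock_request, dock_ready.
[4] (3) [IF dock_ready THEN labeled]. ⇒ new: labeled.
dock_ready appears in round 3, so it is derivable.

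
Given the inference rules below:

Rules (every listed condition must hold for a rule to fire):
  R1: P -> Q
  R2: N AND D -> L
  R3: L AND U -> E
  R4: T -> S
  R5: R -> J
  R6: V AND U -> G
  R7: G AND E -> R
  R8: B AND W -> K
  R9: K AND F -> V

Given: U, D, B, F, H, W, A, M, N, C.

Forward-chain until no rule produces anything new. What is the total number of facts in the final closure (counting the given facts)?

17

Round 1 — R2, R8, derive L, K.
Round 2 — R3, R9, derive E, V.
Round 3 — R6, derive G.
Round 4 — R7, derive R.
Round 5 — R5, derive J.
Closure: {A, B, C, D, E, F, G, H, J, K, L, M, N, R, U, V, W} — 17 facts.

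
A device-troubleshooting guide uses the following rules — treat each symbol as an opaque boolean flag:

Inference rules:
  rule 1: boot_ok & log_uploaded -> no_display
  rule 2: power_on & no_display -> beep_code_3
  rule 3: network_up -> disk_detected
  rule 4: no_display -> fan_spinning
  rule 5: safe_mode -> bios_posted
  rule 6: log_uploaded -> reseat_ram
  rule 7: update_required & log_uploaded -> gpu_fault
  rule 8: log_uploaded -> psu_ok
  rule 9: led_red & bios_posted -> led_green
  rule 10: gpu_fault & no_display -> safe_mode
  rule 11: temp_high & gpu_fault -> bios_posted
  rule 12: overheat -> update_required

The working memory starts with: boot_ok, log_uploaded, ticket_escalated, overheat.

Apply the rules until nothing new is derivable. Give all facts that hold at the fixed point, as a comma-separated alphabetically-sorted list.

[1] rule 1 [boot_ok & log_uploaded -> no_display]; rule 6 [log_uploaded -> reseat_ram]; rule 8 [log_uploaded -> psu_ok]; rule 12 [overheat -> update_required]. ⇒ new: no_display, reseat_ram, psu_ok, update_required.
[2] rule 4 [no_display -> fan_spinning]; rule 7 [update_required & log_uploaded -> gpu_fault]. ⇒ new: fan_spinning, gpu_fault.
[3] rule 10 [gpu_fault & no_display -> safe_mode]. ⇒ new: safe_mode.
[4] rule 5 [safe_mode -> bios_posted]. ⇒ new: bios_posted.

bios_posted, boot_ok, fan_spinning, gpu_fault, log_uploaded, no_display, overheat, psu_ok, reseat_ram, safe_mode, ticket_escalated, update_required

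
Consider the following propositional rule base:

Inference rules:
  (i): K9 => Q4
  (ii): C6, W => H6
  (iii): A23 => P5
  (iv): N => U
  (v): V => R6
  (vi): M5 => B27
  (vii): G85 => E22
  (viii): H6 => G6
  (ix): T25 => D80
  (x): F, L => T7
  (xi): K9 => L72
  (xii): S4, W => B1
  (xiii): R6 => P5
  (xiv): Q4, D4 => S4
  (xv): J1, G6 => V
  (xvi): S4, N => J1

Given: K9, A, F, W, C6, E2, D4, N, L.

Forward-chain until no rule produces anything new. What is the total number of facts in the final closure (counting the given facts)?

21

Round 1: (i) [K9 => Q4]; (ii) [C6, W => H6]; (iv) [N => U]; (x) [F, L => T7]; (xi) [K9 => L72]. New: Q4, H6, U, T7, L72.
Round 2: (viii) [H6 => G6]; (xiv) [Q4, D4 => S4]. New: G6, S4.
Round 3: (xii) [S4, W => B1]; (xvi) [S4, N => J1]. New: B1, J1.
Round 4: (xv) [J1, G6 => V]. New: V.
Round 5: (v) [V => R6]. New: R6.
Round 6: (xiii) [R6 => P5]. New: P5.
Closure: {A, B1, C6, D4, E2, F, G6, H6, J1, K9, L, L72, N, P5, Q4, R6, S4, T7, U, V, W} — 21 facts.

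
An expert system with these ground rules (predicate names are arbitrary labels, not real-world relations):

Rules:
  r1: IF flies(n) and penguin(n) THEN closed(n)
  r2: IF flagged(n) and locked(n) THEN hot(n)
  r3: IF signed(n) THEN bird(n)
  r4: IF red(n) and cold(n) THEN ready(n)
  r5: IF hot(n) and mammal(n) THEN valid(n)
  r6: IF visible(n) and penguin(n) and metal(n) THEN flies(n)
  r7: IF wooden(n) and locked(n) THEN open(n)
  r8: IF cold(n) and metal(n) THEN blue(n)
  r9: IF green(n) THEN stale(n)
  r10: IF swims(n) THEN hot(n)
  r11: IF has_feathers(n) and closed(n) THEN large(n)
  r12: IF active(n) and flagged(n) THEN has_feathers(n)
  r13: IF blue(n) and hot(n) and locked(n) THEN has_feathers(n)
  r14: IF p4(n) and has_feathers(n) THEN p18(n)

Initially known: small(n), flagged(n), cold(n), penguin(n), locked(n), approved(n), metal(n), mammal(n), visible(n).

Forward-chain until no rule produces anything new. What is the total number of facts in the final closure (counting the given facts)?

Round 1 — r2, r6, r8, derive hot(n), flies(n), blue(n).
Round 2 — r1, r5, r13, derive closed(n), valid(n), has_feathers(n).
Round 3 — r11, derive large(n).
Closure: {approved(n), blue(n), closed(n), cold(n), flagged(n), flies(n), has_feathers(n), hot(n), large(n), locked(n), mammal(n), metal(n), penguin(n), small(n), valid(n), visible(n)} — 16 facts.

16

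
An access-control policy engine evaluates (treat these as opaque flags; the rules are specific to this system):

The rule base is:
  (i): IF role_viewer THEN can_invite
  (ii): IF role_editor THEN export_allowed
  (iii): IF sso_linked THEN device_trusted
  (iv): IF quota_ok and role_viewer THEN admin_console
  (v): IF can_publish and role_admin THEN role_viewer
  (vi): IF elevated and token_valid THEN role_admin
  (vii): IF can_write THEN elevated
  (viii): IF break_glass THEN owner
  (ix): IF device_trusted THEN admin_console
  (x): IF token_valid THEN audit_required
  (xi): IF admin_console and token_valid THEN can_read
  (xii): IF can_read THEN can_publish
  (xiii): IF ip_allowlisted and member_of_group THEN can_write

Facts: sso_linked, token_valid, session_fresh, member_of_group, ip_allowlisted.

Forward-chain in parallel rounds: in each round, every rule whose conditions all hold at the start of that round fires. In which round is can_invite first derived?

6

[1] (iii) [IF sso_linked THEN device_trusted]; (x) [IF token_valid THEN audit_required]; (xiii) [IF ip_allowlisted and member_of_group THEN can_write]. ⇒ new: device_trusted, audit_required, can_write.
[2] (vii) [IF can_write THEN elevated]; (ix) [IF device_trusted THEN admin_console]. ⇒ new: elevated, admin_console.
[3] (vi) [IF elevated and token_valid THEN role_admin]; (xi) [IF admin_console and token_valid THEN can_read]. ⇒ new: role_admin, can_read.
[4] (xii) [IF can_read THEN can_publish]. ⇒ new: can_publish.
[5] (v) [IF can_publish and role_admin THEN role_viewer]. ⇒ new: role_viewer.
[6] (i) [IF role_viewer THEN can_invite]. ⇒ new: can_invite.
can_invite first appears in round 6.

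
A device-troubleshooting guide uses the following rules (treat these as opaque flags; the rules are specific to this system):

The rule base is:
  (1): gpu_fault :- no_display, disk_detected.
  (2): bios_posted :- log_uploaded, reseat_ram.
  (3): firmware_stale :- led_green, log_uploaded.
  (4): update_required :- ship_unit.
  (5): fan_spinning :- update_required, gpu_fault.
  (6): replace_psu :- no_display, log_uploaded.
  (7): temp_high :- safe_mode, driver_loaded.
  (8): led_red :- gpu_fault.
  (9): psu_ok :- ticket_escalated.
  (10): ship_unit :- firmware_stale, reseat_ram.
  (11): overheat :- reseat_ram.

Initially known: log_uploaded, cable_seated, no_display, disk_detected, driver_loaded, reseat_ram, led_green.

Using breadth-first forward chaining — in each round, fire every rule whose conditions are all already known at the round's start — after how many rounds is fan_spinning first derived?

[1] (1) [gpu_fault :- no_display, disk_detected.]; (2) [bios_posted :- log_uploaded, reseat_ram.]; (3) [firmware_stale :- led_green, log_uploaded.]; (6) [replace_psu :- no_display, log_uploaded.]; (11) [overheat :- reseat_ram.]. ⇒ new: gpu_fault, bios_posted, firmware_stale, replace_psu, overheat.
[2] (8) [led_red :- gpu_fault.]; (10) [ship_unit :- firmware_stale, reseat_ram.]. ⇒ new: led_red, ship_unit.
[3] (4) [update_required :- ship_unit.]. ⇒ new: update_required.
[4] (5) [fan_spinning :- update_required, gpu_fault.]. ⇒ new: fan_spinning.
fan_spinning first appears in round 4.

4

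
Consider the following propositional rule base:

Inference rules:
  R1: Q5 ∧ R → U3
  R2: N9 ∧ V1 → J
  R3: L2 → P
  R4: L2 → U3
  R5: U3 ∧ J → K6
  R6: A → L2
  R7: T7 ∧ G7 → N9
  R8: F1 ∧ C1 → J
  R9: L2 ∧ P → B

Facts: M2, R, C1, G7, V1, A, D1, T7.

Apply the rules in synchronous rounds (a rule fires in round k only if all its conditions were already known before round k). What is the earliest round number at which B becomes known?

3

Round 1: R6 [A → L2]; R7 [T7 ∧ G7 → N9]. New: L2, N9.
Round 2: R2 [N9 ∧ V1 → J]; R3 [L2 → P]; R4 [L2 → U3]. New: J, P, U3.
Round 3: R5 [U3 ∧ J → K6]; R9 [L2 ∧ P → B]. New: K6, B.
B first appears in round 3.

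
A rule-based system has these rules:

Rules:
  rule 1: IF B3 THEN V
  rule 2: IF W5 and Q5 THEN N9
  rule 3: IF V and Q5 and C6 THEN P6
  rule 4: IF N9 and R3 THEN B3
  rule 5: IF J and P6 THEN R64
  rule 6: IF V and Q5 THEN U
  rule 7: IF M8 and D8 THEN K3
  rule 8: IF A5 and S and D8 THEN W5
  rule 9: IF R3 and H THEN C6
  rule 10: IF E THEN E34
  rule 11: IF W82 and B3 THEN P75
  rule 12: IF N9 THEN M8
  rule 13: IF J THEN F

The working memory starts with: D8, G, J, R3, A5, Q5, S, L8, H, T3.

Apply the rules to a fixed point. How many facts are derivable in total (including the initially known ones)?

21

Round 1: rule 8 [IF A5 and S and D8 THEN W5]; rule 9 [IF R3 and H THEN C6]; rule 13 [IF J THEN F]. New: W5, C6, F.
Round 2: rule 2 [IF W5 and Q5 THEN N9]. New: N9.
Round 3: rule 4 [IF N9 and R3 THEN B3]; rule 12 [IF N9 THEN M8]. New: B3, M8.
Round 4: rule 1 [IF B3 THEN V]; rule 7 [IF M8 and D8 THEN K3]. New: V, K3.
Round 5: rule 3 [IF V and Q5 and C6 THEN P6]; rule 6 [IF V and Q5 THEN U]. New: P6, U.
Round 6: rule 5 [IF J and P6 THEN R64]. New: R64.
Closure: {A5, B3, C6, D8, F, G, H, J, K3, L8, M8, N9, P6, Q5, R3, R64, S, T3, U, V, W5} — 21 facts.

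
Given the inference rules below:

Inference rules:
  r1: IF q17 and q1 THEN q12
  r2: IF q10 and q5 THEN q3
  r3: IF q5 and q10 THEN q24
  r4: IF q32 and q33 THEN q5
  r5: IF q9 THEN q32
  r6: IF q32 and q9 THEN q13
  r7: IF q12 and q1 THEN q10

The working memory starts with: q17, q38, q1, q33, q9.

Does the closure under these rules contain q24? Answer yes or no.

Round 1 — r1, r5, derive q12, q32.
Round 2 — r4, r6, r7, derive q5, q13, q10.
Round 3 — r2, r3, derive q3, q24.
q24 appears in round 3, so it is derivable.

yes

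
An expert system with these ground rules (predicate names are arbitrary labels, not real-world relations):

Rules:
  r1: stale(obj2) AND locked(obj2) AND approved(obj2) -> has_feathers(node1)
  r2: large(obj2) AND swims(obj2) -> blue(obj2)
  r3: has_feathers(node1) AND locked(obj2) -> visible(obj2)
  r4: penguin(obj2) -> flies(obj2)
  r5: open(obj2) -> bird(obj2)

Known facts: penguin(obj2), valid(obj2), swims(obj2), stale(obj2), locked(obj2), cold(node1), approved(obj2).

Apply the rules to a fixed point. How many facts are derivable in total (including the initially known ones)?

Round 1 — r1, r4, derive has_feathers(node1), flies(obj2).
Round 2 — r3, derive visible(obj2).
Closure: {approved(obj2), cold(node1), flies(obj2), has_feathers(node1), locked(obj2), penguin(obj2), stale(obj2), swims(obj2), valid(obj2), visible(obj2)} — 10 facts.

10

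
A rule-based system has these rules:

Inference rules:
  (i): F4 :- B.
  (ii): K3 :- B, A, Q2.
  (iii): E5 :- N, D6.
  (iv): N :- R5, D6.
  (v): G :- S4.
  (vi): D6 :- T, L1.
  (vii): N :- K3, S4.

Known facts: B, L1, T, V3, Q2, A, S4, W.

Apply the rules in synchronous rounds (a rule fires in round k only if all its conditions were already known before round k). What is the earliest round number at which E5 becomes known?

[1] (i) [F4 :- B.]; (ii) [K3 :- B, A, Q2.]; (v) [G :- S4.]; (vi) [D6 :- T, L1.]. ⇒ new: F4, K3, G, D6.
[2] (vii) [N :- K3, S4.]. ⇒ new: N.
[3] (iii) [E5 :- N, D6.]. ⇒ new: E5.
E5 first appears in round 3.

3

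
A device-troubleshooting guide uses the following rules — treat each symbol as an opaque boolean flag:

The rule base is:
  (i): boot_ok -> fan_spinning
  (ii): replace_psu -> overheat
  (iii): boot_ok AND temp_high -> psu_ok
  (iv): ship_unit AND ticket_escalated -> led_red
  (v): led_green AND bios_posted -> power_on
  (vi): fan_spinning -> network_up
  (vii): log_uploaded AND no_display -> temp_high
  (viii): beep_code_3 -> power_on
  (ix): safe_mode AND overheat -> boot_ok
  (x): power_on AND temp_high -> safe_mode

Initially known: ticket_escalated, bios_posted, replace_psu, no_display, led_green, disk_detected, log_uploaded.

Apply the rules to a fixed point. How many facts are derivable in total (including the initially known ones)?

Round 1 — (ii), (v), (vii), derive overheat, power_on, temp_high.
Round 2 — (x), derive safe_mode.
Round 3 — (ix), derive boot_ok.
Round 4 — (i), (iii), derive fan_spinning, psu_ok.
Round 5 — (vi), derive network_up.
Closure: {bios_posted, boot_ok, disk_detected, fan_spinning, led_green, log_uploaded, network_up, no_display, overheat, power_on, psu_ok, replace_psu, safe_mode, temp_high, ticket_escalated} — 15 facts.

15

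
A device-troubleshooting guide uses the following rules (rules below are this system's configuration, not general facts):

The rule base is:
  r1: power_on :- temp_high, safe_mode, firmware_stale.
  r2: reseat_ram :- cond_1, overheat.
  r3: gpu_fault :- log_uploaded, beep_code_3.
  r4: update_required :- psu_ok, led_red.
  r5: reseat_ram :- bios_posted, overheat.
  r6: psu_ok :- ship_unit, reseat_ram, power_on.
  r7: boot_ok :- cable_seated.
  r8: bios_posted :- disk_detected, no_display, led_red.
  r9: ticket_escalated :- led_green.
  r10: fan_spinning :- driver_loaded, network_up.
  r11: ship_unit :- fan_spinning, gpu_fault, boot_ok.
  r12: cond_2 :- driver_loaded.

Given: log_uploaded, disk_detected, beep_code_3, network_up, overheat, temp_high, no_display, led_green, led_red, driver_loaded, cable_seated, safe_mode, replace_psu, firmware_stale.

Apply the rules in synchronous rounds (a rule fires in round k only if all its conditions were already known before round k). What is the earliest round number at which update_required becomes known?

[1] r1 [power_on :- temp_high, safe_mode, firmware_stale.]; r3 [gpu_fault :- log_uploaded, beep_code_3.]; r7 [boot_ok :- cable_seated.]; r8 [bios_posted :- disk_detected, no_display, led_red.]; r9 [ticket_escalated :- led_green.]; r10 [fan_spinning :- driver_loaded, network_up.]; r12 [cond_2 :- driver_loaded.]. ⇒ new: power_on, gpu_fault, boot_ok, bios_posted, ticket_escalated, fan_spinning, cond_2.
[2] r5 [reseat_ram :- bios_posted, overheat.]; r11 [ship_unit :- fan_spinning, gpu_fault, boot_ok.]. ⇒ new: reseat_ram, ship_unit.
[3] r6 [psu_ok :- ship_unit, reseat_ram, power_on.]. ⇒ new: psu_ok.
[4] r4 [update_required :- psu_ok, led_red.]. ⇒ new: update_required.
update_required first appears in round 4.

4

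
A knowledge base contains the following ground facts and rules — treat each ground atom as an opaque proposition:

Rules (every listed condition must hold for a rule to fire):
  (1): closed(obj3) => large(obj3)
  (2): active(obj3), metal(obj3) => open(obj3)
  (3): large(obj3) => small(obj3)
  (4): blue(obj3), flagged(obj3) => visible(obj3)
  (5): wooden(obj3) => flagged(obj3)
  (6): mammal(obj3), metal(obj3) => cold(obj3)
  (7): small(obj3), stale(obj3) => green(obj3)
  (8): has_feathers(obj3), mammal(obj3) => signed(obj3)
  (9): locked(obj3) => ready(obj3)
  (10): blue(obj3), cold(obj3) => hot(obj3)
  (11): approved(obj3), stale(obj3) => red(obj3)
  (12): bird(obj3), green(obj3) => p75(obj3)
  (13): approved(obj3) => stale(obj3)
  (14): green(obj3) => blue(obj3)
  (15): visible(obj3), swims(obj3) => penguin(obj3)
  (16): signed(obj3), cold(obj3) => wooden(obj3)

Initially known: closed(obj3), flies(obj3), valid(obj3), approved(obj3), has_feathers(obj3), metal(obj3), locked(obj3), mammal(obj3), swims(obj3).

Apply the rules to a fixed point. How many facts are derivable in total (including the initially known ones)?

23

Round 1: (1) [closed(obj3) => large(obj3)]; (6) [mammal(obj3), metal(obj3) => cold(obj3)]; (8) [has_feathers(obj3), mammal(obj3) => signed(obj3)]; (9) [locked(obj3) => ready(obj3)]; (13) [approved(obj3) => stale(obj3)]. New: large(obj3), cold(obj3), signed(obj3), ready(obj3), stale(obj3).
Round 2: (3) [large(obj3) => small(obj3)]; (11) [approved(obj3), stale(obj3) => red(obj3)]; (16) [signed(obj3), cold(obj3) => wooden(obj3)]. New: small(obj3), red(obj3), wooden(obj3).
Round 3: (5) [wooden(obj3) => flagged(obj3)]; (7) [small(obj3), stale(obj3) => green(obj3)]. New: flagged(obj3), green(obj3).
Round 4: (14) [green(obj3) => blue(obj3)]. New: blue(obj3).
Round 5: (4) [blue(obj3), flagged(obj3) => visible(obj3)]; (10) [blue(obj3), cold(obj3) => hot(obj3)]. New: visible(obj3), hot(obj3).
Round 6: (15) [visible(obj3), swims(obj3) => penguin(obj3)]. New: penguin(obj3).
Closure: {approved(obj3), blue(obj3), closed(obj3), cold(obj3), flagged(obj3), flies(obj3), green(obj3), has_feathers(obj3), hot(obj3), large(obj3), locked(obj3), mammal(obj3), metal(obj3), penguin(obj3), ready(obj3), red(obj3), signed(obj3), small(obj3), stale(obj3), swims(obj3), valid(obj3), visible(obj3), wooden(obj3)} — 23 facts.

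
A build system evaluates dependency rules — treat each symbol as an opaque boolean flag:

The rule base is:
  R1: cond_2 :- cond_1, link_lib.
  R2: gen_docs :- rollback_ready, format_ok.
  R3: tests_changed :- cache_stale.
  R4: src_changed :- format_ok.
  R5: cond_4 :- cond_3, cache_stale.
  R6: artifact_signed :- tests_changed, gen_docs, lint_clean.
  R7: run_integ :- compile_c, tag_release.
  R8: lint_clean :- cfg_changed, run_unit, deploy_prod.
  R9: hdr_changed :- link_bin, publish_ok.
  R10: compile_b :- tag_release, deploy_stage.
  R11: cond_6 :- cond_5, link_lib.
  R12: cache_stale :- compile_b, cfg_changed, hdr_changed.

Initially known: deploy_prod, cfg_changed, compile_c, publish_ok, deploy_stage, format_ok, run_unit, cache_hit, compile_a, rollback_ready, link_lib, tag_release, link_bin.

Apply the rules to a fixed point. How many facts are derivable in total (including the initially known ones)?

22

Round 1: R2 [gen_docs :- rollback_ready, format_ok.]; R4 [src_changed :- format_ok.]; R7 [run_integ :- compile_c, tag_release.]; R8 [lint_clean :- cfg_changed, run_unit, deploy_prod.]; R9 [hdr_changed :- link_bin, publish_ok.]; R10 [compile_b :- tag_release, deploy_stage.]. Adds gen_docs, src_changed, run_integ, lint_clean, hdr_changed, compile_b.
Round 2: R12 [cache_stale :- compile_b, cfg_changed, hdr_changed.]. Adds cache_stale.
Round 3: R3 [tests_changed :- cache_stale.]. Adds tests_changed.
Round 4: R6 [artifact_signed :- tests_changed, gen_docs, lint_clean.]. Adds artifact_signed.
Closure: {artifact_signed, cache_hit, cache_stale, cfg_changed, compile_a, compile_b, compile_c, deploy_prod, deploy_stage, format_ok, gen_docs, hdr_changed, link_bin, link_lib, lint_clean, publish_ok, rollback_ready, run_integ, run_unit, src_changed, tag_release, tests_changed} — 22 facts.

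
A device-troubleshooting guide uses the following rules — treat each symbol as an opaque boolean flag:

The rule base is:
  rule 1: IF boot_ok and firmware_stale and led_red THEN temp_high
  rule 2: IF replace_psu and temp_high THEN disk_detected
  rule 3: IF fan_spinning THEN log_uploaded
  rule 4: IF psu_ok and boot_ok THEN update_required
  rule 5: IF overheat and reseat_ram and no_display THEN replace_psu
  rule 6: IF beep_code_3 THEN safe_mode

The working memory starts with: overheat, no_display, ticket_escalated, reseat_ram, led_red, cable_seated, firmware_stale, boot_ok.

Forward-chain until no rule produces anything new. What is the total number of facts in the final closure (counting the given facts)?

11

Round 1 — rule 1, rule 5, derive temp_high, replace_psu.
Round 2 — rule 2, derive disk_detected.
Closure: {boot_ok, cable_seated, disk_detected, firmware_stale, led_red, no_display, overheat, replace_psu, reseat_ram, temp_high, ticket_escalated} — 11 facts.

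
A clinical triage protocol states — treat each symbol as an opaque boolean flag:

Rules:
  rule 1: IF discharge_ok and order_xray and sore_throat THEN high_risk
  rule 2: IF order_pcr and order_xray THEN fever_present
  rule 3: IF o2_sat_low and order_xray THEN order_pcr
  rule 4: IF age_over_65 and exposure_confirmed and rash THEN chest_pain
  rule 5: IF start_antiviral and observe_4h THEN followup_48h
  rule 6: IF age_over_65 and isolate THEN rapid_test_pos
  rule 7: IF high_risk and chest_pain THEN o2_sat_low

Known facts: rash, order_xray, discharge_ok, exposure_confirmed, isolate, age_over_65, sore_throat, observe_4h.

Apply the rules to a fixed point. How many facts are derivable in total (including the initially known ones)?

Round 1: rule 1 [IF discharge_ok and order_xray and sore_throat THEN high_risk]; rule 4 [IF age_over_65 and exposure_confirmed and rash THEN chest_pain]; rule 6 [IF age_over_65 and isolate THEN rapid_test_pos]. Adds high_risk, chest_pain, rapid_test_pos.
Round 2: rule 7 [IF high_risk and chest_pain THEN o2_sat_low]. Adds o2_sat_low.
Round 3: rule 3 [IF o2_sat_low and order_xray THEN order_pcr]. Adds order_pcr.
Round 4: rule 2 [IF order_pcr and order_xray THEN fever_present]. Adds fever_present.
Closure: {age_over_65, chest_pain, discharge_ok, exposure_confirmed, fever_present, high_risk, isolate, o2_sat_low, observe_4h, order_pcr, order_xray, rapid_test_pos, rash, sore_throat} — 14 facts.

14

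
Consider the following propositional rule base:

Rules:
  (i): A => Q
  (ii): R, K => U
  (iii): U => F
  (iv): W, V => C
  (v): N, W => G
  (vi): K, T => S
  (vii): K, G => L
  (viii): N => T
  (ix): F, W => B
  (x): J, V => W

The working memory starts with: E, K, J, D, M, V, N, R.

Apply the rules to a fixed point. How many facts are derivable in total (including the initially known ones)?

[1] (ii) [R, K => U]; (viii) [N => T]; (x) [J, V => W]. ⇒ new: U, T, W.
[2] (iii) [U => F]; (iv) [W, V => C]; (v) [N, W => G]; (vi) [K, T => S]. ⇒ new: F, C, G, S.
[3] (vii) [K, G => L]; (ix) [F, W => B]. ⇒ new: L, B.
Closure: {B, C, D, E, F, G, J, K, L, M, N, R, S, T, U, V, W} — 17 facts.

17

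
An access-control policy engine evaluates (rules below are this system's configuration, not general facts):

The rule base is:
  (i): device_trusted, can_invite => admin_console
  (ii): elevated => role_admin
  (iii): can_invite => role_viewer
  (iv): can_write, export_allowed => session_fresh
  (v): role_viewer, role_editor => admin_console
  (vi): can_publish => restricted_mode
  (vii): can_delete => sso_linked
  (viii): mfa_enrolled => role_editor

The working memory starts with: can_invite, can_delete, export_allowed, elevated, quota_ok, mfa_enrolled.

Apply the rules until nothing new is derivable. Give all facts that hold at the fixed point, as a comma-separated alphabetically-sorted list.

Round 1 fires (ii), (iii), (vii), (viii), giving role_admin, role_viewer, sso_linked, role_editor.
Round 2 fires (v), giving admin_console.

admin_console, can_delete, can_invite, elevated, export_allowed, mfa_enrolled, quota_ok, role_admin, role_editor, role_viewer, sso_linked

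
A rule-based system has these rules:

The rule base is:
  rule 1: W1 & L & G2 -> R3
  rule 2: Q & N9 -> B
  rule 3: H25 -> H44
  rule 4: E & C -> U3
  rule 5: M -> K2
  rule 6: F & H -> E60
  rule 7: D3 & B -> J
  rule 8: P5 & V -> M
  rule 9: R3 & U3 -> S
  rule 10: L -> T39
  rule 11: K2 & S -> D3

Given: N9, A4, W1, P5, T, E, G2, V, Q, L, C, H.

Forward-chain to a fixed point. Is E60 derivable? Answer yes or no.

no

Round 1: rule 1 [W1 & L & G2 -> R3]; rule 2 [Q & N9 -> B]; rule 4 [E & C -> U3]; rule 8 [P5 & V -> M]; rule 10 [L -> T39]. New: R3, B, U3, M, T39.
Round 2: rule 5 [M -> K2]; rule 9 [R3 & U3 -> S]. New: K2, S.
Round 3: rule 11 [K2 & S -> D3]. New: D3.
Round 4: rule 7 [D3 & B -> J]. New: J.
Fixed point reached. E60 is concluded only by rule 6; rule 6 needs F (never derived).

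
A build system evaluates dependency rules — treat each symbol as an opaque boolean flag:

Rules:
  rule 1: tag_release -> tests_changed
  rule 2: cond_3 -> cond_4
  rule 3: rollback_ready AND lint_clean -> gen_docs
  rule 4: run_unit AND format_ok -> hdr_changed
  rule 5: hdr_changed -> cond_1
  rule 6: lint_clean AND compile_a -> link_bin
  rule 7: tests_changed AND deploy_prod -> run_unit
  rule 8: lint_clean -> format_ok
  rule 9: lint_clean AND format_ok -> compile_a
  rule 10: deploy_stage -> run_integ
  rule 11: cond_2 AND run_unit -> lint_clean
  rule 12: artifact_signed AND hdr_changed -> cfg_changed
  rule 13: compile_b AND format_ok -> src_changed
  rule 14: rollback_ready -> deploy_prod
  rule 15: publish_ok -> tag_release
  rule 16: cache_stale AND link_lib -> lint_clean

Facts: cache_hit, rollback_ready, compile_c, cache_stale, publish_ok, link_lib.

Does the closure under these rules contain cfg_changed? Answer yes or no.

no

Round 1 — rule 14, rule 15, rule 16, derive deploy_prod, tag_release, lint_clean.
Round 2 — rule 1, rule 3, rule 8, derive tests_changed, gen_docs, format_ok.
Round 3 — rule 7, rule 9, derive run_unit, compile_a.
Round 4 — rule 4, rule 6, derive hdr_changed, link_bin.
Round 5 — rule 5, derive cond_1.
Fixed point reached. cfg_changed is concluded only by rule 12; rule 12 needs artifact_signed (never derived).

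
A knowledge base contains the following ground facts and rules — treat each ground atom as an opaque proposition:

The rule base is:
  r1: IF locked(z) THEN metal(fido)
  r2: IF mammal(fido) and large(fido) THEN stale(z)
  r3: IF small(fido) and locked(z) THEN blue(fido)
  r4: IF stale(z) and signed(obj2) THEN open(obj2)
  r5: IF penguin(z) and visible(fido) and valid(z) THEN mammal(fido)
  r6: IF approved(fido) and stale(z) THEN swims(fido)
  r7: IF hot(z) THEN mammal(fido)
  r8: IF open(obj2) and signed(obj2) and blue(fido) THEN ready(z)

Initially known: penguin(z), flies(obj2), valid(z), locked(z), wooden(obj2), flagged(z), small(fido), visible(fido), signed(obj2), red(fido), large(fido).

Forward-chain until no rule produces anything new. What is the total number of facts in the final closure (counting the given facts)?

17

Round 1 fires r1, r3, r5, giving metal(fido), blue(fido), mammal(fido).
Round 2 fires r2, giving stale(z).
Round 3 fires r4, giving open(obj2).
Round 4 fires r8, giving ready(z).
Closure: {blue(fido), flagged(z), flies(obj2), large(fido), locked(z), mammal(fido), metal(fido), open(obj2), penguin(z), ready(z), red(fido), signed(obj2), small(fido), stale(z), valid(z), visible(fido), wooden(obj2)} — 17 facts.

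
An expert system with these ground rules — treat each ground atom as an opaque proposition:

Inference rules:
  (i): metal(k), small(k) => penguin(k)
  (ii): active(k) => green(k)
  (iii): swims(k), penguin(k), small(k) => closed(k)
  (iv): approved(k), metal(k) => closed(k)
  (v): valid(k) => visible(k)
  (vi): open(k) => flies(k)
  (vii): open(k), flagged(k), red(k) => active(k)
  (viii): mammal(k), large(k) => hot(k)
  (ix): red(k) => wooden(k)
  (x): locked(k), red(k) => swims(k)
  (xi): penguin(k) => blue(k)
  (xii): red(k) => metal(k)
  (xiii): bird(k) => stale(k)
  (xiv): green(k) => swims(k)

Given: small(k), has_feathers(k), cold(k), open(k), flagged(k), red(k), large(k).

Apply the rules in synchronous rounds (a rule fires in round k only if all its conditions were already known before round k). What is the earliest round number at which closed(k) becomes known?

4

[1] (vi) [open(k) => flies(k)]; (vii) [open(k), flagged(k), red(k) => active(k)]; (ix) [red(k) => wooden(k)]; (xii) [red(k) => metal(k)]. ⇒ new: flies(k), active(k), wooden(k), metal(k).
[2] (i) [metal(k), small(k) => penguin(k)]; (ii) [active(k) => green(k)]. ⇒ new: penguin(k), green(k).
[3] (xi) [penguin(k) => blue(k)]; (xiv) [green(k) => swims(k)]. ⇒ new: blue(k), swims(k).
[4] (iii) [swims(k), penguin(k), small(k) => closed(k)]. ⇒ new: closed(k).
closed(k) first appears in round 4.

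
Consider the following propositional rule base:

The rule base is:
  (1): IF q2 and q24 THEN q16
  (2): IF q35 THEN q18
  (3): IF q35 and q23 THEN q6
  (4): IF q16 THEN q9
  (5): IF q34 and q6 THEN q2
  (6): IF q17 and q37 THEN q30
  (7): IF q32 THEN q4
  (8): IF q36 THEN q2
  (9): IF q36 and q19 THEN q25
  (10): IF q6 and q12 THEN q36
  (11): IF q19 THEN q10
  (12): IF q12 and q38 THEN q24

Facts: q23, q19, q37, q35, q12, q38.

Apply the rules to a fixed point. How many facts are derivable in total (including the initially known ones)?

Round 1 fires (2), (3), (11), (12), giving q18, q6, q10, q24.
Round 2 fires (10), giving q36.
Round 3 fires (8), (9), giving q2, q25.
Round 4 fires (1), giving q16.
Round 5 fires (4), giving q9.
Closure: {q10, q12, q16, q18, q19, q2, q23, q24, q25, q35, q36, q37, q38, q6, q9} — 15 facts.

15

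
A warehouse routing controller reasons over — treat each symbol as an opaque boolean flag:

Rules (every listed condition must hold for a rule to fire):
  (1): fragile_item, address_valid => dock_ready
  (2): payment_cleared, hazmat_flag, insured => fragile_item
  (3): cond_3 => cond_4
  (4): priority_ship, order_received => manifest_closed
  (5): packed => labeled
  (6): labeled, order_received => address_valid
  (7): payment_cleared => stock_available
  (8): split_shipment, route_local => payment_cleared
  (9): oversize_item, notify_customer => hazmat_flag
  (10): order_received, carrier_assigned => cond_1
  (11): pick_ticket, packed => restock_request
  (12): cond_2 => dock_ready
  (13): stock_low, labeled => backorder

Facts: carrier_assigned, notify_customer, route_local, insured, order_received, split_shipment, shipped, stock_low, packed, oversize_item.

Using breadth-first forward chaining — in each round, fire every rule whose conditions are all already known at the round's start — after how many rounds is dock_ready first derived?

3

Round 1: (5) [packed => labeled]; (8) [split_shipment, route_local => payment_cleared]; (9) [oversize_item, notify_customer => hazmat_flag]; (10) [order_received, carrier_assigned => cond_1]. New: labeled, payment_cleared, hazmat_flag, cond_1.
Round 2: (2) [payment_cleared, hazmat_flag, insured => fragile_item]; (6) [labeled, order_received => address_valid]; (7) [payment_cleared => stock_available]; (13) [stock_low, labeled => backorder]. New: fragile_item, address_valid, stock_available, backorder.
Round 3: (1) [fragile_item, address_valid => dock_ready]. New: dock_ready.
dock_ready first appears in round 3.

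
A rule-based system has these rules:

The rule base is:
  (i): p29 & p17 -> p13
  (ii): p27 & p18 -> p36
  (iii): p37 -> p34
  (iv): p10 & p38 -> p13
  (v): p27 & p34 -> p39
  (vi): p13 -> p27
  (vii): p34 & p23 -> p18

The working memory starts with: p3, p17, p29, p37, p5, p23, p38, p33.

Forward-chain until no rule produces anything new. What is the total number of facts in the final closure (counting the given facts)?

Round 1: (i) [p29 & p17 -> p13]; (iii) [p37 -> p34]. Adds p13, p34.
Round 2: (vi) [p13 -> p27]; (vii) [p34 & p23 -> p18]. Adds p27, p18.
Round 3: (ii) [p27 & p18 -> p36]; (v) [p27 & p34 -> p39]. Adds p36, p39.
Closure: {p13, p17, p18, p23, p27, p29, p3, p33, p34, p36, p37, p38, p39, p5} — 14 facts.

14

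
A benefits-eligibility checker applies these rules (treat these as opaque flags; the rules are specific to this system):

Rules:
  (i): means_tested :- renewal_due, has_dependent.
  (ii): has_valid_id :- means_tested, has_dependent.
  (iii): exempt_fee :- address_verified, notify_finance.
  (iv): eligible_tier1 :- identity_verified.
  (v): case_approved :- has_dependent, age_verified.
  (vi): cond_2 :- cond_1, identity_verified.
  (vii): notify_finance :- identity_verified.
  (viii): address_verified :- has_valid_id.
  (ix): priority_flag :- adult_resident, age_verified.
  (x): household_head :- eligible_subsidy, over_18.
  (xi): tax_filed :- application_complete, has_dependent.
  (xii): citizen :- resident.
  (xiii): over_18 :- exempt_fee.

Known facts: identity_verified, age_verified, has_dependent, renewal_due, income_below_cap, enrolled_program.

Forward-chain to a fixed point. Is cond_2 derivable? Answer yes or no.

no

Round 1: (i) [means_tested :- renewal_due, has_dependent.]; (iv) [eligible_tier1 :- identity_verified.]; (v) [case_approved :- has_dependent, age_verified.]; (vii) [notify_finance :- identity_verified.]. New: means_tested, eligible_tier1, case_approved, notify_finance.
Round 2: (ii) [has_valid_id :- means_tested, has_dependent.]. New: has_valid_id.
Round 3: (viii) [address_verified :- has_valid_id.]. New: address_verified.
Round 4: (iii) [exempt_fee :- address_verified, notify_finance.]. New: exempt_fee.
Round 5: (xiii) [over_18 :- exempt_fee.]. New: over_18.
Fixed point reached. cond_2 is concluded only by (vi); (vi) needs cond_1 (never derived).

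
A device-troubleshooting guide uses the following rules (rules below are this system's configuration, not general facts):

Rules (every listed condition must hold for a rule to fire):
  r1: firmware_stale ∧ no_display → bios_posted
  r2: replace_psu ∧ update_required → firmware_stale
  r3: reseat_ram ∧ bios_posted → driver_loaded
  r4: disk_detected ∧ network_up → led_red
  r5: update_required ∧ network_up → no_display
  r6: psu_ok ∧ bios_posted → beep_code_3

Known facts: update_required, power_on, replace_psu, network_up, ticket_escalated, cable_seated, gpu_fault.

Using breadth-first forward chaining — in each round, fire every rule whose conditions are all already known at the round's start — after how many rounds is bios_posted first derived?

2

[1] r2 [replace_psu ∧ update_required → firmware_stale]; r5 [update_required ∧ network_up → no_display]. ⇒ new: firmware_stale, no_display.
[2] r1 [firmware_stale ∧ no_display → bios_posted]. ⇒ new: bios_posted.
bios_posted first appears in round 2.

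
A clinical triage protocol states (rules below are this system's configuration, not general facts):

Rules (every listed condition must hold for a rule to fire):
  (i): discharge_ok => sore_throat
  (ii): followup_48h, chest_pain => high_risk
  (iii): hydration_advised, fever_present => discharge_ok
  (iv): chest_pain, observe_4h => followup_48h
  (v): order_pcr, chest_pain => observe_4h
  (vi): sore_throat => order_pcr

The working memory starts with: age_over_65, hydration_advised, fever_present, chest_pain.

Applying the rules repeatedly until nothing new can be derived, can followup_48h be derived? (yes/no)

Round 1: (iii) [hydration_advised, fever_present => discharge_ok]. Adds discharge_ok.
Round 2: (i) [discharge_ok => sore_throat]. Adds sore_throat.
Round 3: (vi) [sore_throat => order_pcr]. Adds order_pcr.
Round 4: (v) [order_pcr, chest_pain => observe_4h]. Adds observe_4h.
Round 5: (iv) [chest_pain, observe_4h => followup_48h]. Adds followup_48h.
Round 6: (ii) [followup_48h, chest_pain => high_risk]. Adds high_risk.
followup_48h appears in round 5, so it is derivable.

yes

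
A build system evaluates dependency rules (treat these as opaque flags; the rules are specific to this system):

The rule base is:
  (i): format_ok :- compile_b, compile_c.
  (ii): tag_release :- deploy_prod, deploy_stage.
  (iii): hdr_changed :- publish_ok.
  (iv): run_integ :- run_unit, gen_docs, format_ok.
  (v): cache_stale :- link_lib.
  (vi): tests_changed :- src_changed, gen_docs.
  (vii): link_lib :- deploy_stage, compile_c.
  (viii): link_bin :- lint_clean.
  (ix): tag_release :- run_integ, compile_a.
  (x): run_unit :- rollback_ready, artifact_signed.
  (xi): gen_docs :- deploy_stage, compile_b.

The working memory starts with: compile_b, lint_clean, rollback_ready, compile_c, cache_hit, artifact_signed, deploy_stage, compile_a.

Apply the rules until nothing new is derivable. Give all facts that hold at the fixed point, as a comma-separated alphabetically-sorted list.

artifact_signed, cache_hit, cache_stale, compile_a, compile_b, compile_c, deploy_stage, format_ok, gen_docs, link_bin, link_lib, lint_clean, rollback_ready, run_integ, run_unit, tag_release

Round 1: (i) [format_ok :- compile_b, compile_c.]; (vii) [link_lib :- deploy_stage, compile_c.]; (viii) [link_bin :- lint_clean.]; (x) [run_unit :- rollback_ready, artifact_signed.]; (xi) [gen_docs :- deploy_stage, compile_b.]. Adds format_ok, link_lib, link_bin, run_unit, gen_docs.
Round 2: (iv) [run_integ :- run_unit, gen_docs, format_ok.]; (v) [cache_stale :- link_lib.]. Adds run_integ, cache_stale.
Round 3: (ix) [tag_release :- run_integ, compile_a.]. Adds tag_release.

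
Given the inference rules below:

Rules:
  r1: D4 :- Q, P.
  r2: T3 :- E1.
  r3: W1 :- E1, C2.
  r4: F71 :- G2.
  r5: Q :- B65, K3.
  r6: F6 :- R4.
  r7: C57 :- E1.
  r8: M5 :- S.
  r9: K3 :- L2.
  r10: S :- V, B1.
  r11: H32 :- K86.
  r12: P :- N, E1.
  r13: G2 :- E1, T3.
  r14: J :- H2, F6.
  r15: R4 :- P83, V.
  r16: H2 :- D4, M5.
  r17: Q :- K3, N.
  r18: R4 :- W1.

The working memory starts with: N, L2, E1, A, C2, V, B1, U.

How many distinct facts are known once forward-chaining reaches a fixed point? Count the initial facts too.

23

Round 1 fires r2, r3, r7, r9, r10, r12, giving T3, W1, C57, K3, S, P.
Round 2 fires r8, r13, r17, r18, giving M5, G2, Q, R4.
Round 3 fires r1, r4, r6, giving D4, F71, F6.
Round 4 fires r16, giving H2.
Round 5 fires r14, giving J.
Closure: {A, B1, C2, C57, D4, E1, F6, F71, G2, H2, J, K3, L2, M5, N, P, Q, R4, S, T3, U, V, W1} — 23 facts.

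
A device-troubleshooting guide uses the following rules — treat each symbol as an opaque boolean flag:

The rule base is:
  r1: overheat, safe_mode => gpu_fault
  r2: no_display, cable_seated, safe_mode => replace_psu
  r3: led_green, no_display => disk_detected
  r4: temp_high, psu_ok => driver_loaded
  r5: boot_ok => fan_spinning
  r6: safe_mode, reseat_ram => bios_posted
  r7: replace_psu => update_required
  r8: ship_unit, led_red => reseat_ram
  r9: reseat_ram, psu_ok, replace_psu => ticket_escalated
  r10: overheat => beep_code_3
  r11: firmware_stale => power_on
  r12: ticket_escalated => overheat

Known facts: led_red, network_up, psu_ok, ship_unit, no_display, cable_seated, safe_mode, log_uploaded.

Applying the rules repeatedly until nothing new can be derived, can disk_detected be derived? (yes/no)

Round 1: r2 [no_display, cable_seated, safe_mode => replace_psu]; r8 [ship_unit, led_red => reseat_ram]. Adds replace_psu, reseat_ram.
Round 2: r6 [safe_mode, reseat_ram => bios_posted]; r7 [replace_psu => update_required]; r9 [reseat_ram, psu_ok, replace_psu => ticket_escalated]. Adds bios_posted, update_required, ticket_escalated.
Round 3: r12 [ticket_escalated => overheat]. Adds overheat.
Round 4: r1 [overheat, safe_mode => gpu_fault]; r10 [overheat => beep_code_3]. Adds gpu_fault, beep_code_3.
Fixed point reached. disk_detected is concluded only by r3; r3 needs led_green (never derived).

no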